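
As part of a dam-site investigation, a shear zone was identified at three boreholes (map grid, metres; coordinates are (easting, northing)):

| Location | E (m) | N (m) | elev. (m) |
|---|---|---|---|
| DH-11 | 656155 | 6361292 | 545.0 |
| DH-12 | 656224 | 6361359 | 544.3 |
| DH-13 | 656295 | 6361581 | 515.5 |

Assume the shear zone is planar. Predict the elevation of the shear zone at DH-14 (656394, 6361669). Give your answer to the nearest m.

Let the plane be z = a·E + b·N + c.
DH-12−DH-11: 69a + 67b = −0.7;  DH-13−DH-11: 140a + 289b = −29.5.
Solving gives a = 0.16799545, b = −0.18345801.
Then c = 545 − a·656155 − b·6361292 = 1057343.89.
At (656394, 6361669): z = 110271.2 − 1167099.1 + 1057343.89 = 516.0 m.

516 m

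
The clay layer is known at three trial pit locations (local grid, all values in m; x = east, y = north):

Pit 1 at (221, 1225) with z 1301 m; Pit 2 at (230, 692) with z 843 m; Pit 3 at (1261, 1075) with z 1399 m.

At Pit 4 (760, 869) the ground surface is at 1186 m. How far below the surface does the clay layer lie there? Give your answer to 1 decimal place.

74.3 m

Let the plane be z = a·x + b·y + c.
Pit 2−Pit 1: 9a − 533b = −458;  Pit 3−Pit 1: 1040a − 150b = 98.
Solving gives a = 0.218699, b = 0.862980.
Then c = 1301 − a·221 − b·1225 = 195.52.
At (760, 869): z_contact = 166.21 + 749.93 + 195.52 = 1111.66 m.
Depth below ground = 1186 − 1111.66 = 74.3 m.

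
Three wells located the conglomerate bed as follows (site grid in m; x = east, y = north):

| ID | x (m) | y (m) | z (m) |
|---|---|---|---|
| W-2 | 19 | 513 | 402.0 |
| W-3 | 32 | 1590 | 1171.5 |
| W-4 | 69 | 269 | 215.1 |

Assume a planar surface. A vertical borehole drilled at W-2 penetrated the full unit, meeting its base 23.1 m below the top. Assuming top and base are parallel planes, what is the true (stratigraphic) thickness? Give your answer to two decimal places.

18.43 m

Two edge vectors: W-2→W-3 = (13, 1077, 769.5), W-2→W-4 = (50, -244, -186.9).
Normal n = (W-2→W-3) × (W-2→W-4) = (-13533.3, 40904.7, -57022).
So ∂z/∂x = −n_x/n_z = −0.23733 and ∂z/∂y = −n_y/n_z = 0.71735.
|∇z| = √(a²+b²) = 0.75559, so dip δ = arctan(0.75559) = 37.07°.
True thickness = vertical thickness × cos δ = 23.1 × cos 37.07° = 18.43 m.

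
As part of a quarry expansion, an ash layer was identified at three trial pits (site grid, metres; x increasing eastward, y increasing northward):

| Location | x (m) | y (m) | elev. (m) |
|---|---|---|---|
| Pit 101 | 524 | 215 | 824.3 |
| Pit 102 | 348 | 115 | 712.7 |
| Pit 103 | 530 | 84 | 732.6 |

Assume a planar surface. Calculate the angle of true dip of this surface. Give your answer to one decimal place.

Let the plane be z = a·x + b·y + c.
Pit 102−Pit 101: −176a − 100b = −111.6;  Pit 103−Pit 101: 6a − 131b = −91.7.
Solving gives a = 0.23037, b = 0.71055.
Gradient magnitude |∇z| = √(a² + b²) = √(0.05307 + 0.50488) = 0.74696.
True dip = arctan(0.74696) = 36.8°, dipping toward SSW (azimuth ≈ 198°).

36.8°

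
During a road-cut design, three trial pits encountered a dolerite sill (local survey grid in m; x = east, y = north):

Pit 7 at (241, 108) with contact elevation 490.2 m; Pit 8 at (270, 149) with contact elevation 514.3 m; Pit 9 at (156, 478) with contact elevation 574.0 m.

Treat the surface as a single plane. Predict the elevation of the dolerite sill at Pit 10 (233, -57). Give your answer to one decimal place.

435.1 m

Let the plane be z = a·x + b·y + c.
Pit 8−Pit 7: 29a + 41b = 24.1;  Pit 9−Pit 7: −85a + 370b = 83.8.
Solving gives a = 0.38559, b = 0.31507.
Then c = 490.2 − a·241 − b·108 = 363.24.
At (233, -57): z = 89.8 − 18.0 + 363.24 = 435.1 m.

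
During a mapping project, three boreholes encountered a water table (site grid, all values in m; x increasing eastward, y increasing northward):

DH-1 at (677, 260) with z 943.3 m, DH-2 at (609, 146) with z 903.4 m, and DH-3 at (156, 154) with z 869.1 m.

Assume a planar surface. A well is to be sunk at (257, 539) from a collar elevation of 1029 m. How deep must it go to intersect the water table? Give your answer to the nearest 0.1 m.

Let the plane be z = a·x + b·y + c.
DH-2−DH-1: −68a − 114b = −39.9;  DH-3−DH-1: −521a − 106b = −74.2.
Solving gives a = 0.08104, b = 0.30166.
Then c = 943.3 − a·677 − b·260 = 810.00.
At (257, 539): z_contact = 20.83 + 162.59 + 810.00 = 993.42 m.
Depth below ground = 1029 − 993.42 = 35.6 m.

35.6 m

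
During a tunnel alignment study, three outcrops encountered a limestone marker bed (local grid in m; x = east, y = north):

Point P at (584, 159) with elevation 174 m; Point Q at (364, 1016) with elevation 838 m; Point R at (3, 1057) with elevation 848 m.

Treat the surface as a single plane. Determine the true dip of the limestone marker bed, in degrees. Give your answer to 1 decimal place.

Two edge vectors: Point P→Point Q = (-220, 857, 664), Point P→Point R = (-581, 898, 674).
Normal n = (Point P→Point Q) × (Point P→Point R) = (-18654, -237504, 300357).
So ∂z/∂x = −n_x/n_z = 0.06211 and ∂z/∂y = −n_y/n_z = 0.79074.
Gradient magnitude |∇z| = √(a² + b²) = √(0.00386 + 0.62527) = 0.79317.
True dip = arctan(0.79317) = 38.4°, dipping toward S (azimuth ≈ 184°).

38.4°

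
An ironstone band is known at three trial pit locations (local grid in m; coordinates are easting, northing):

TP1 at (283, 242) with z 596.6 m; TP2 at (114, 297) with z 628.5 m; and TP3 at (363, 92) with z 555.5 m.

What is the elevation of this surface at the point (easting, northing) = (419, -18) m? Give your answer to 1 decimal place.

525.7 m

Two edge vectors: TP1→TP2 = (-169, 55, 31.9), TP1→TP3 = (80, -150, -41.1).
Normal n = (TP1→TP2) × (TP1→TP3) = (2524.5, -4393.9, 20950).
So ∂z/∂easting = −n_x/n_z = −0.12050 and ∂z/∂northing = −n_y/n_z = 0.20973.
Intercept c from TP1: 596.6 + 34.10 − 50.76 = 579.95.
At (419, -18): z = −50.5 − 3.8 + 579.95 = 525.7 m.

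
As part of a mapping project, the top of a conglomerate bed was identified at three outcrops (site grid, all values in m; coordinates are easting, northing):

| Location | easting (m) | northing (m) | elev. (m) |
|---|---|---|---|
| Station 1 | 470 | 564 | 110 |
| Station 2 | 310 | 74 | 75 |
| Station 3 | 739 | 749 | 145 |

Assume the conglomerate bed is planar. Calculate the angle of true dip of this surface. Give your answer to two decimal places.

Two edge vectors: Station 1→Station 2 = (-160, -490, -35), Station 1→Station 3 = (269, 185, 35).
Normal n = (Station 1→Station 2) × (Station 1→Station 3) = (-10675, -3815, 102210).
So ∂z/∂easting = −n_x/n_z = 0.10444 and ∂z/∂northing = −n_y/n_z = 0.03733.
Gradient magnitude |∇z| = √(a² + b²) = √(0.01091 + 0.00139) = 0.11091.
True dip = arctan(0.11091) = 6.33°, dipping toward WSW (azimuth ≈ 250°).

6.33°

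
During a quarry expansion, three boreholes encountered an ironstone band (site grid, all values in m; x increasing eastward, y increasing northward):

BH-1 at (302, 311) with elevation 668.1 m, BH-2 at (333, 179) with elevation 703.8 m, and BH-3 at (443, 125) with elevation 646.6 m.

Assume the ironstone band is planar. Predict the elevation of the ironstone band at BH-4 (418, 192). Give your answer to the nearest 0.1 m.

635.3 m

Let the plane be z = a·x + b·y + c.
BH-2−BH-1: 31a − 132b = 35.7;  BH-3−BH-1: 141a − 186b = −21.5.
Solving gives a = −0.73783, b = −0.44373.
Then c = 668.1 − a·302 − b·311 = 1028.93.
At (418, 192): z = −308.4 − 85.2 + 1028.93 = 635.3 m.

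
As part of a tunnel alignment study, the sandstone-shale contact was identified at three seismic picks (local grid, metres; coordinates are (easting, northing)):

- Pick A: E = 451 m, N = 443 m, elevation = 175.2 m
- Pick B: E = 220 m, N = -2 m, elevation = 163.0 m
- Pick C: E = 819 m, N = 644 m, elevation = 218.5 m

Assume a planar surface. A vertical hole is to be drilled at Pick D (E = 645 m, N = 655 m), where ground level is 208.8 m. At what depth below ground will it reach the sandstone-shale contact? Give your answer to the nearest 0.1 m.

15.8 m

Two edge vectors: Pick A→Pick B = (-231, -445, -12.2), Pick A→Pick C = (368, 201, 43.3).
Normal n = (Pick A→Pick B) × (Pick A→Pick C) = (-16816.3, 5512.7, 117329).
So ∂z/∂E = −n_x/n_z = 0.14333 and ∂z/∂N = −n_y/n_z = −0.04698.
Intercept c from Pick A: 175.2 − 64.64 + 20.81 = 131.37.
At (645, 655): z_contact = 92.45 − 30.78 + 131.37 = 193.04 m.
Depth below ground = 208.8 − 193.04 = 15.8 m.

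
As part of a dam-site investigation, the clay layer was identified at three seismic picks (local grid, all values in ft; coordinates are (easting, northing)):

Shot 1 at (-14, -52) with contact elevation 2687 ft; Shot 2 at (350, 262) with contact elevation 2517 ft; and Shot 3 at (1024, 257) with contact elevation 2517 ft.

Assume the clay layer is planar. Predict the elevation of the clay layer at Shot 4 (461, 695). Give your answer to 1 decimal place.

2284.1 ft

Let the plane be z = a·E + b·N + c.
Shot 2−Shot 1: 364a + 314b = −170;  Shot 3−Shot 1: 1038a + 309b = −170.
Solving gives a = −0.003982, b = −0.536785.
Then c = 2687 − a·-14 − b·-52 = 2659.03.
At (461, 695): z = −1.8 − 373.1 + 2659.03 = 2284.1 ft.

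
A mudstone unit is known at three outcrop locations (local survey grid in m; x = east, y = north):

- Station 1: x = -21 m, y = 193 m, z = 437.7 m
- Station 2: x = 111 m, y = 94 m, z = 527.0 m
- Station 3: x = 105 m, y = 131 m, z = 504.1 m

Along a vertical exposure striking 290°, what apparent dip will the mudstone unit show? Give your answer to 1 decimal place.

Let the plane be z = a·x + b·y + c.
Station 2−Station 1: 132a − 99b = 89.3;  Station 3−Station 1: 126a − 62b = 66.4.
Solving gives a = 0.24172, b = −0.57972.
Unit vector along 290° is (sin 290°, cos 290°) = (-0.9397, 0.3420).
Slope in that direction = a·(-0.9397) + b·(0.3420) = −0.42542.
Apparent dip = arctan|0.42542| = 23.0° (true dip is 32.1°, so apparent ≤ true as expected).

23.0°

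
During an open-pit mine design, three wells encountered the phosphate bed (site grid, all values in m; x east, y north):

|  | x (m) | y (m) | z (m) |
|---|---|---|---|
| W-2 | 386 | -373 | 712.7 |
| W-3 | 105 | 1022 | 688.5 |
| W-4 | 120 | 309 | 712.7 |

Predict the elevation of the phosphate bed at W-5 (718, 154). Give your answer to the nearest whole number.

663 m

Two edge vectors: W-2→W-3 = (-281, 1395, -24.2), W-2→W-4 = (-266, 682, 0).
Normal n = (W-2→W-3) × (W-2→W-4) = (16504.4, 6437.2, 179428).
So ∂z/∂x = −n_x/n_z = −0.09198 and ∂z/∂y = −n_y/n_z = −0.03588.
Intercept c from W-2: 712.7 + 35.51 − 13.38 = 734.82.
At (718, 154): z = −66.0 − 5.5 + 734.82 = 663.3 m.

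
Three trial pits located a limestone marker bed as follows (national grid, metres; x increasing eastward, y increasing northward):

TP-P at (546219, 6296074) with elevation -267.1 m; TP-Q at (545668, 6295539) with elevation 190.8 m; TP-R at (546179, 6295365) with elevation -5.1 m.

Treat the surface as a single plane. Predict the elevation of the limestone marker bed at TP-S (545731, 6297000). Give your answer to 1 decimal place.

Two edge vectors: TP-P→TP-Q = (-551, -535, 457.9), TP-P→TP-R = (-40, -709, 262).
Normal n = (TP-P→TP-Q) × (TP-P→TP-R) = (184481.1, 126046, 369259).
So ∂z/∂x = −n_x/n_z = −0.499598114 and ∂z/∂y = −n_y/n_z = −0.341348484.
Intercept c from TP-P: -267.1 + 272889.98 + 2149155.32 = 2421778.20.
At (545731, 6297000): z = −272646.2 − 2149471.4 + 2421778.20 = -339.4 m.

-339.4 m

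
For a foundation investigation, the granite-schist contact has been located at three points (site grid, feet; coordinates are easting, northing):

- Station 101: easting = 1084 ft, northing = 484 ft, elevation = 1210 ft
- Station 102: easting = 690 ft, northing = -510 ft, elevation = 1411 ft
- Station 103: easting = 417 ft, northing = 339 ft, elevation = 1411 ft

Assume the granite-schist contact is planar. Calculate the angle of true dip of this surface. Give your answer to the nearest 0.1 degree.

Let the plane be z = a·easting + b·northing + c.
Station 102−Station 101: −394a − 994b = 201;  Station 103−Station 101: −667a − 145b = 201.
Solving gives a = −0.28166, b = −0.09057.
Gradient magnitude |∇z| = √(a² + b²) = √(0.07933 + 0.00820) = 0.29586.
True dip = arctan(0.29586) = 16.5°, dipping toward ENE (azimuth ≈ 072°).

16.5°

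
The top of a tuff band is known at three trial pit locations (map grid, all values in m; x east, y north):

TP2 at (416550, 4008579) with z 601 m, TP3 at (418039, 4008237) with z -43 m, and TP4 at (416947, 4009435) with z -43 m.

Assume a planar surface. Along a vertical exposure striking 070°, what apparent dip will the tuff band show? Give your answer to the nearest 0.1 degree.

34.4°

Let the plane be z = a·x + b·y + c.
TP3−TP2: 1489a − 342b = −644;  TP4−TP2: 397a + 856b = −644.
Solving gives a = −0.54703, b = −0.49863.
Unit vector along 070° is (sin 70°, cos 70°) = (0.9397, 0.3420).
Slope in that direction = a·(0.9397) + b·(0.3420) = −0.68458.
Apparent dip = arctan|0.68458| = 34.4° (true dip is 36.5°, so apparent ≤ true as expected).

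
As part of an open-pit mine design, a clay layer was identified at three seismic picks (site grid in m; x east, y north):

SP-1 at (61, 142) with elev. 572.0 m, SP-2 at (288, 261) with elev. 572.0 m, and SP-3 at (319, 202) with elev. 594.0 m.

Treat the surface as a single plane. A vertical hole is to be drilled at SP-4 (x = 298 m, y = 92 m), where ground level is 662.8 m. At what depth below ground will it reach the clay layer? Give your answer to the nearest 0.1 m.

Two edge vectors: SP-1→SP-2 = (227, 119, 0), SP-1→SP-3 = (258, 60, 22).
Normal n = (SP-1→SP-2) × (SP-1→SP-3) = (2618, -4994, -17082).
So ∂z/∂x = −n_x/n_z = 0.15326 and ∂z/∂y = −n_y/n_z = −0.29235.
Intercept c from SP-1: 572 − 9.35 + 41.51 = 604.17.
At (298, 92): z_contact = 45.67 − 26.90 + 604.17 = 622.94 m.
Depth below ground = 662.8 − 622.94 = 39.9 m.

39.9 m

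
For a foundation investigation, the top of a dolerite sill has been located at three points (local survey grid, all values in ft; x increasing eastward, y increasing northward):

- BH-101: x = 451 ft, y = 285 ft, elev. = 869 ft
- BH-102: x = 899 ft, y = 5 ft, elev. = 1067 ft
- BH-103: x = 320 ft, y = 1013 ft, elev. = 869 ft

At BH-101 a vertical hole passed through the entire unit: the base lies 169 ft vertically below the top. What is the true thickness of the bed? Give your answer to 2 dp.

150.80 ft

Two edge vectors: BH-101→BH-102 = (448, -280, 198), BH-101→BH-103 = (-131, 728, 0).
Normal n = (BH-101→BH-102) × (BH-101→BH-103) = (-144144, -25938, 289464).
So ∂z/∂x = −n_x/n_z = 0.49797 and ∂z/∂y = −n_y/n_z = 0.08961.
|∇z| = √(a²+b²) = 0.50597, so dip δ = arctan(0.50597) = 26.84°.
True thickness = vertical thickness × cos δ = 169 × cos 26.84° = 150.80 ft.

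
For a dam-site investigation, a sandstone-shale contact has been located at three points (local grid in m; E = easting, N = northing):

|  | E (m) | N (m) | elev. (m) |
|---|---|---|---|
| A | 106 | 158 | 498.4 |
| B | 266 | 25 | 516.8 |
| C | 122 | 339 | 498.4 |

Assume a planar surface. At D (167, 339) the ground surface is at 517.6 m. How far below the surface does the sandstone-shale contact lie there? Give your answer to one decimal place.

Two edge vectors: A→B = (160, -133, 18.4), A→C = (16, 181, 0).
Normal n = (A→B) × (A→C) = (-3330.4, 294.4, 31088).
So ∂z/∂E = −n_x/n_z = 0.10713 and ∂z/∂N = −n_y/n_z = −0.00947.
Intercept c from A: 498.4 − 11.36 + 1.50 = 488.54.
At (167, 339): z_contact = 17.89 − 3.21 + 488.54 = 503.22 m.
Depth below ground = 517.6 − 503.22 = 14.4 m.

14.4 m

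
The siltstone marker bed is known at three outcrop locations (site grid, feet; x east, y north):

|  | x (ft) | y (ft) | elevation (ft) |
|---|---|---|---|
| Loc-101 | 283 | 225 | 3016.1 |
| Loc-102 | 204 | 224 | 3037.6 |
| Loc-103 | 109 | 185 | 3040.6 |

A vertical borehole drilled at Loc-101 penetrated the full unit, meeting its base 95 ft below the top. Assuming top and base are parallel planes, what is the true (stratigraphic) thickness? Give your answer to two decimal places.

Two edge vectors: Loc-101→Loc-102 = (-79, -1, 21.5), Loc-101→Loc-103 = (-174, -40, 24.5).
Normal n = (Loc-101→Loc-102) × (Loc-101→Loc-103) = (835.5, -1805.5, 2986).
So ∂z/∂x = −n_x/n_z = −0.27981 and ∂z/∂y = −n_y/n_z = 0.60466.
|∇z| = √(a²+b²) = 0.66626, so dip δ = arctan(0.66626) = 33.67°.
True thickness = vertical thickness × cos δ = 95 × cos 33.67° = 79.06 ft.

79.06 ft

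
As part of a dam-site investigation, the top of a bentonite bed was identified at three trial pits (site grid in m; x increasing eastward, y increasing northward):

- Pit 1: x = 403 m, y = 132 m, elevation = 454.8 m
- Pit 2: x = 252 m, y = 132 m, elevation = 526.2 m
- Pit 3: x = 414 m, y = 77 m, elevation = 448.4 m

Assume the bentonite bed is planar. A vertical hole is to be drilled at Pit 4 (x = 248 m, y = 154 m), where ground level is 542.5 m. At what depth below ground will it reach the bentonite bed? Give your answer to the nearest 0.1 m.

13.9 m

Let the plane be z = a·x + b·y + c.
Pit 2−Pit 1: −151a + 0b = 71.4;  Pit 3−Pit 1: 11a − 55b = −6.4.
Solving gives a = −0.47285, b = 0.02179.
Then c = 454.8 − a·403 − b·132 = 642.48.
At (248, 154): z_contact = −117.27 + 3.36 + 642.48 = 528.57 m.
Depth below ground = 542.5 − 528.57 = 13.9 m.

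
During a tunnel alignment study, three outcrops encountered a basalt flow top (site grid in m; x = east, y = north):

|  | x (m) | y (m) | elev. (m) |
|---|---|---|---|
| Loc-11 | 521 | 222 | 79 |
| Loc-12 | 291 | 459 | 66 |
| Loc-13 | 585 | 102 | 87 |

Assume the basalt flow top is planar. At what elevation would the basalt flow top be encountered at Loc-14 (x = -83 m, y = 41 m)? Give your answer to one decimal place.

Two edge vectors: Loc-11→Loc-12 = (-230, 237, -13), Loc-11→Loc-13 = (64, -120, 8).
Normal n = (Loc-11→Loc-12) × (Loc-11→Loc-13) = (336, 1008, 12432).
So ∂z/∂x = −n_x/n_z = −0.02703 and ∂z/∂y = −n_y/n_z = −0.08108.
Intercept c from Loc-11: 79 + 14.08 + 18.00 = 111.08.
At (-83, 41): z = 2.2 − 3.3 + 111.08 = 110.0 m.

110.0 m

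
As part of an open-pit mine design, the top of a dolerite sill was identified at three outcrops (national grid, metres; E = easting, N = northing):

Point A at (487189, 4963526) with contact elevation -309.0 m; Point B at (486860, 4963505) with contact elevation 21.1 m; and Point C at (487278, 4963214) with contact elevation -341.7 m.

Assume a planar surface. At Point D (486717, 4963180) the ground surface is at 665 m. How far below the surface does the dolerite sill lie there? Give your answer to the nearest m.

Let the plane be z = a·E + b·N + c.
Point B−Point A: −329a − 21b = 330.1;  Point C−Point A: 89a − 312b = −32.7.
Solving gives a = −0.99197164, b = −0.17815858.
Then c = -309 − a·487189 − b·4963526 = 1367263.40.
At (486717, 4963180): z_contact = −482809.5 − 884233.1 + 1367263.40 = 220.9 m.
Depth below ground = 665 − 220.9 = 444 m.

444 m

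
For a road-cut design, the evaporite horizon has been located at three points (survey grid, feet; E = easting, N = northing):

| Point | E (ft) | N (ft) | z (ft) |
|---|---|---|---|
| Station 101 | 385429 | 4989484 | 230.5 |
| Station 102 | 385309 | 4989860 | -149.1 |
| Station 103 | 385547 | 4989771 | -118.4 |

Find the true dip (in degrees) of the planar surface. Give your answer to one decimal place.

48.6°

Let the plane be z = a·E + b·N + c.
Station 102−Station 101: −120a + 376b = −379.6;  Station 103−Station 101: 118a + 287b = −348.9.
Solving gives a = −0.28222, b = −1.09964.
Gradient magnitude |∇z| = √(a² + b²) = √(0.07965 + 1.20922) = 1.13528.
True dip = arctan(1.13528) = 48.6°, dipping toward NNE (azimuth ≈ 014°).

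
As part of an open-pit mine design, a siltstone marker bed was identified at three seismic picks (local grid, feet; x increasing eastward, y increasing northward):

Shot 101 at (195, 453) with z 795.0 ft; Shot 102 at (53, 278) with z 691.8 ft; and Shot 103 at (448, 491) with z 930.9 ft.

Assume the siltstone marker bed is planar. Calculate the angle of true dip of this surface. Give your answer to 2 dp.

Two edge vectors: Shot 101→Shot 102 = (-142, -175, -103.2), Shot 101→Shot 103 = (253, 38, 135.9).
Normal n = (Shot 101→Shot 102) × (Shot 101→Shot 103) = (-19860.9, -6811.8, 38879).
So ∂z/∂x = −n_x/n_z = 0.51084 and ∂z/∂y = −n_y/n_z = 0.17521.
Gradient magnitude |∇z| = √(a² + b²) = √(0.26096 + 0.03070) = 0.54005.
True dip = arctan(0.54005) = 28.37°, dipping toward WSW (azimuth ≈ 251°).

28.37°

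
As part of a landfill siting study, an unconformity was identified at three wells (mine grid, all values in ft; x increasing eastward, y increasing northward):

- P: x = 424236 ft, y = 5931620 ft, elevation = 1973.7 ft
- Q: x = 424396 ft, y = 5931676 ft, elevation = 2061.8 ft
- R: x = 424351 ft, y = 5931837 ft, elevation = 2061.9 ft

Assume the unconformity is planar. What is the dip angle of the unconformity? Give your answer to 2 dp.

Let the plane be z = a·x + b·y + c.
Q−P: 160a + 56b = 88.1;  R−P: 115a + 217b = 88.2.
Solving gives a = 0.50136, b = 0.14075.
Gradient magnitude |∇z| = √(a² + b²) = √(0.25136 + 0.01981) = 0.52074.
True dip = arctan(0.52074) = 27.51°, dipping toward WSW (azimuth ≈ 254°).

27.51°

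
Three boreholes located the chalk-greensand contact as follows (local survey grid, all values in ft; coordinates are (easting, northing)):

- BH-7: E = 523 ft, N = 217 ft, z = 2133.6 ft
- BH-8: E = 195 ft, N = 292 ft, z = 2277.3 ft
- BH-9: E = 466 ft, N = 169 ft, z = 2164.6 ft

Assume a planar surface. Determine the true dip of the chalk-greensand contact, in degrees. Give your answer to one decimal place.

Two edge vectors: BH-7→BH-8 = (-328, 75, 143.7), BH-7→BH-9 = (-57, -48, 31).
Normal n = (BH-7→BH-8) × (BH-7→BH-9) = (9222.6, 1977.1, 20019).
So ∂z/∂E = −n_x/n_z = −0.46069 and ∂z/∂N = −n_y/n_z = −0.09876.
Gradient magnitude |∇z| = √(a² + b²) = √(0.21224 + 0.00975) = 0.47116.
True dip = arctan(0.47116) = 25.2°, dipping toward ENE (azimuth ≈ 078°).

25.2°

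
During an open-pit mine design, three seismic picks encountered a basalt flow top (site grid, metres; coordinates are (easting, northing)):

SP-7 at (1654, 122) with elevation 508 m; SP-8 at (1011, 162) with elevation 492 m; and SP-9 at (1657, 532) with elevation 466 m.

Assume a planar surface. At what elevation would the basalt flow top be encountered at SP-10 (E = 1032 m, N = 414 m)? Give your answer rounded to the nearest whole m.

467 m

Two edge vectors: SP-7→SP-8 = (-643, 40, -16), SP-7→SP-9 = (3, 410, -42).
Normal n = (SP-7→SP-8) × (SP-7→SP-9) = (4880, -27054, -263750).
So ∂z/∂E = −n_x/n_z = 0.01850 and ∂z/∂N = −n_y/n_z = −0.10257.
Intercept c from SP-7: 508 − 30.60 + 12.51 = 489.91.
At (1032, 414): z = 19.1 − 42.5 + 489.91 = 466.5 m.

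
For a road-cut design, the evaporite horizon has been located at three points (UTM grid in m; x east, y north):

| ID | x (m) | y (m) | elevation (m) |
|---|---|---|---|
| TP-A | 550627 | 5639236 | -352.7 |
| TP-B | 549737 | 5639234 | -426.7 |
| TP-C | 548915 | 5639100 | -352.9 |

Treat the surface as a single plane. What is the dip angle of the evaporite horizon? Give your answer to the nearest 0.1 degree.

47.2°

Let the plane be z = a·x + b·y + c.
TP-B−TP-A: −890a − 2b = −74;  TP-C−TP-A: −1712a − 136b = −0.2.
Solving gives a = 0.08556, b = −1.07562.
Gradient magnitude |∇z| = √(a² + b²) = √(0.00732 + 1.15696) = 1.07902.
True dip = arctan(1.07902) = 47.2°, dipping toward N (azimuth ≈ 355°).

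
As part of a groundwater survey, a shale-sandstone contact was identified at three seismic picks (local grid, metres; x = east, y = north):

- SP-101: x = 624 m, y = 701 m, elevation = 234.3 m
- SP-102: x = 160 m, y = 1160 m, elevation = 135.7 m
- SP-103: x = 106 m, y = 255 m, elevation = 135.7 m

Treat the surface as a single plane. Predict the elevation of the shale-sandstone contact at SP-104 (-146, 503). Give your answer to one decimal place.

Two edge vectors: SP-101→SP-102 = (-464, 459, -98.6), SP-101→SP-103 = (-518, -446, -98.6).
Normal n = (SP-101→SP-102) × (SP-101→SP-103) = (-89233, 5324.4, 444706).
So ∂z/∂x = −n_x/n_z = 0.200656 and ∂z/∂y = −n_y/n_z = −0.011973.
Intercept c from SP-101: 234.3 − 125.21 + 8.39 = 117.48.
At (-146, 503): z = −29.3 − 6.0 + 117.48 = 82.2 m.

82.2 m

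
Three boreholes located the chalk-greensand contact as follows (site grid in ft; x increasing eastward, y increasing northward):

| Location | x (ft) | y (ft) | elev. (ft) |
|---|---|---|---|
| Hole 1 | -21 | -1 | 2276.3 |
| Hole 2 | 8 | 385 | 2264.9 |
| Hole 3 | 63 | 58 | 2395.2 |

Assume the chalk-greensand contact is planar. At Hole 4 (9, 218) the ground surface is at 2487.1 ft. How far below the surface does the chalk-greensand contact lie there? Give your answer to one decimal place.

196.7 ft

Let the plane be z = a·x + b·y + c.
Hole 2−Hole 1: 29a + 386b = −11.4;  Hole 3−Hole 1: 84a + 59b = 118.9.
Solving gives a = 1.51623, b = −0.14345.
Then c = 2276.3 − a·-21 − b·-1 = 2308.00.
At (9, 218): z_contact = 13.65 − 31.27 + 2308.00 = 2290.37 ft.
Depth below ground = 2487.1 − 2290.37 = 196.7 ft.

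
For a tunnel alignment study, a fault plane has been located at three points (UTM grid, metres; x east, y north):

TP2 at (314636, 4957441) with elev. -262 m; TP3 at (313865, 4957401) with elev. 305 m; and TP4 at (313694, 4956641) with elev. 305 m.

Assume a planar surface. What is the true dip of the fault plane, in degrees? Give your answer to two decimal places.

Let the plane be z = a·x + b·y + c.
TP3−TP2: −771a − 40b = 567;  TP4−TP2: −942a − 800b = 567.
Solving gives a = −0.74409, b = 0.16742.
Gradient magnitude |∇z| = √(a² + b²) = √(0.55368 + 0.02803) = 0.76270.
True dip = arctan(0.76270) = 37.33°, dipping toward ESE (azimuth ≈ 103°).

37.33°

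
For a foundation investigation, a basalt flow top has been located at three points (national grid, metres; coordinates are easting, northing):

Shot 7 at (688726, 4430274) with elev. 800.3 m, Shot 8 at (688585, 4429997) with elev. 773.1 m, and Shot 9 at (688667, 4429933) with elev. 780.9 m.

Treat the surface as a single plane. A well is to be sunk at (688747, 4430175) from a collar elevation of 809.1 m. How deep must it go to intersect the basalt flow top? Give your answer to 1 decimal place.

9.7 m

Two edge vectors: Shot 7→Shot 8 = (-141, -277, -27.2), Shot 7→Shot 9 = (-59, -341, -19.4).
Normal n = (Shot 7→Shot 8) × (Shot 7→Shot 9) = (-3901.4, -1130.6, 31738).
So ∂z/∂easting = −n_x/n_z = 0.122925200 and ∂z/∂northing = −n_y/n_z = 0.035622913.
Intercept c from Shot 7: 800.3 − 84661.78 − 157819.26 = −241680.74.
At (688747, 4430175): z_contact = 84664.36 + 157815.74 − 241680.74 = 799.35 m.
Depth below ground = 809.1 − 799.35 = 9.7 m.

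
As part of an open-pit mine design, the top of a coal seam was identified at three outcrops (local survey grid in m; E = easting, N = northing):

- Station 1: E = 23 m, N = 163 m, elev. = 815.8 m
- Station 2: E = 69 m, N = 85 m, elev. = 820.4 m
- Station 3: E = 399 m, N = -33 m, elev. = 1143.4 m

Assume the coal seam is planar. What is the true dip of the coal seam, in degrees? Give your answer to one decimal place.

Two edge vectors: Station 1→Station 2 = (46, -78, 4.6), Station 1→Station 3 = (376, -196, 327.6).
Normal n = (Station 1→Station 2) × (Station 1→Station 3) = (-24651.2, -13340, 20312).
So ∂z/∂E = −n_x/n_z = 1.21363 and ∂z/∂N = −n_y/n_z = 0.65675.
Gradient magnitude |∇z| = √(a² + b²) = √(1.47289 + 0.43133) = 1.37993.
True dip = arctan(1.37993) = 54.1°, dipping toward WSW (azimuth ≈ 242°).

54.1°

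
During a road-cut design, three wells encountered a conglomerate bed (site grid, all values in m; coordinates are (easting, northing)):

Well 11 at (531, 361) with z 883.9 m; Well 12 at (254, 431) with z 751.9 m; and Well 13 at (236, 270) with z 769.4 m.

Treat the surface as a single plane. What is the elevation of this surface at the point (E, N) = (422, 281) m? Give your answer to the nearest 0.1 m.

Let the plane be z = a·E + b·N + c.
Well 12−Well 11: −277a + 70b = −132;  Well 13−Well 11: −295a − 91b = −114.5.
Solving gives a = 0.43673, b = −0.15752.
Then c = 883.9 − a·531 − b·361 = 708.86.
At (422, 281): z = 184.3 − 44.3 + 708.86 = 848.9 m.

848.9 m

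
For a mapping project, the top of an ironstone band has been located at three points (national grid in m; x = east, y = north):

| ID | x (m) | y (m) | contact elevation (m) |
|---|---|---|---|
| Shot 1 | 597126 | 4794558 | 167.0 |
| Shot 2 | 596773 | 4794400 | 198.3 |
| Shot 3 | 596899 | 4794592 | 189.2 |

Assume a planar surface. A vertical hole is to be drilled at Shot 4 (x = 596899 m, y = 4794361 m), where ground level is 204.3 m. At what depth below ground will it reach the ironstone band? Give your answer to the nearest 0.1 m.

18.6 m

Two edge vectors: Shot 1→Shot 2 = (-353, -158, 31.3), Shot 1→Shot 3 = (-227, 34, 22.2).
Normal n = (Shot 1→Shot 2) × (Shot 1→Shot 3) = (-4571.8, 731.5, -47868).
So ∂z/∂x = −n_x/n_z = −0.095508482 and ∂z/∂y = −n_y/n_z = 0.015281608.
Intercept c from Shot 1: 167 + 57030.60 − 73268.55 = −16070.96.
At (596899, 4794361): z_contact = −57008.92 + 73265.54 − 16070.96 = 185.67 m.
Depth below ground = 204.3 − 185.67 = 18.6 m.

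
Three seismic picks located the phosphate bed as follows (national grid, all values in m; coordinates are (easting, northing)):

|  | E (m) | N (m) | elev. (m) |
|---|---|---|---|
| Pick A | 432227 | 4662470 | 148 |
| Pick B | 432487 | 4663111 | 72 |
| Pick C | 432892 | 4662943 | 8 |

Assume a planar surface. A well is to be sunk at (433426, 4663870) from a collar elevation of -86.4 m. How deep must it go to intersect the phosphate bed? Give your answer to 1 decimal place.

43.5 m

Let the plane be z = a·E + b·N + c.
Pick B−Pick A: 260a + 641b = −76;  Pick C−Pick A: 665a + 473b = −140.
Solving gives a = −0.177364525, b = −0.046622814.
Then c = 148 − a·432227 − b·4662470 = 294187.21.
At (433426, 4663870): z_contact = −76874.40 − 217442.74 + 294187.21 = -129.93 m.
Depth below ground = -86.4 − (-129.93) = 43.5 m.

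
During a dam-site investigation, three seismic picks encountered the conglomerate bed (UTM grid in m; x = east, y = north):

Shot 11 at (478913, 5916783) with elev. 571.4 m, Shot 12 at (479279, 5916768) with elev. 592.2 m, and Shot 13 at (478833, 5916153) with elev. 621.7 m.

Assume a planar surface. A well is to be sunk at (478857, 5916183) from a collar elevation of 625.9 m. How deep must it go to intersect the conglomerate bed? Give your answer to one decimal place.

Let the plane be z = a·x + b·y + c.
Shot 12−Shot 11: 366a − 15b = 20.8;  Shot 13−Shot 11: −80a − 630b = 50.3.
Solving gives a = 0.053281129, b = −0.086607127.
Then c = 571.4 − a·478913 − b·5916783 = 487489.95.
At (478857, 5916183): z_contact = 25514.04 − 512383.62 + 487489.95 = 620.38 m.
Depth below ground = 625.9 − 620.38 = 5.5 m.

5.5 m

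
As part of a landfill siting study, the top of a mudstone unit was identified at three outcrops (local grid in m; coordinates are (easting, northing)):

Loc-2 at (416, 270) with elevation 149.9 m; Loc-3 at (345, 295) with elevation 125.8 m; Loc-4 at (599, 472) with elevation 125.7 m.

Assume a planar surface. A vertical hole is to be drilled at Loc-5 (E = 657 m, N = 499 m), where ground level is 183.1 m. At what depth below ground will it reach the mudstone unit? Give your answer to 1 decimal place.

Two edge vectors: Loc-2→Loc-3 = (-71, 25, -24.1), Loc-2→Loc-4 = (183, 202, -24.2).
Normal n = (Loc-2→Loc-3) × (Loc-2→Loc-4) = (4263.2, -6128.5, -18917).
So ∂z/∂E = −n_x/n_z = 0.22536 and ∂z/∂N = −n_y/n_z = −0.32397.
Intercept c from Loc-2: 149.9 − 93.75 + 87.47 = 143.62.
At (657, 499): z_contact = 148.06 − 161.66 + 143.62 = 130.02 m.
Depth below ground = 183.1 − 130.02 = 53.1 m.

53.1 m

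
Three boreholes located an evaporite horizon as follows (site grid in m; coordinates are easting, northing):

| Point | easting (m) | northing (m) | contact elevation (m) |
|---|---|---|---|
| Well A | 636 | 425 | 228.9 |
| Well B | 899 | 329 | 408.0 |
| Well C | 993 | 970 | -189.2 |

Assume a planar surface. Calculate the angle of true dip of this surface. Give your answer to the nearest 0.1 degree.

45.9°

Two edge vectors: Well A→Well B = (263, -96, 179.1), Well A→Well C = (357, 545, -418.1).
Normal n = (Well A→Well B) × (Well A→Well C) = (-57471.9, 173899, 177607).
So ∂z/∂easting = −n_x/n_z = 0.32359 and ∂z/∂northing = −n_y/n_z = −0.97912.
Gradient magnitude |∇z| = √(a² + b²) = √(0.10471 + 0.95868) = 1.03121.
True dip = arctan(1.03121) = 45.9°, dipping toward NNW (azimuth ≈ 342°).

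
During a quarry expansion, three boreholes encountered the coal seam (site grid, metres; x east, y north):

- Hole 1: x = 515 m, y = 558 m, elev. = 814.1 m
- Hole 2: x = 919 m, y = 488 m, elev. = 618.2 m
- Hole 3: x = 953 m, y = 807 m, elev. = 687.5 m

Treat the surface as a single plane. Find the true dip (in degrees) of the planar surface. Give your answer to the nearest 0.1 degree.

27.1°

Let the plane be z = a·x + b·y + c.
Hole 2−Hole 1: 404a − 70b = −195.9;  Hole 3−Hole 1: 438a + 249b = −126.6.
Solving gives a = −0.43915, b = 0.26405.
Gradient magnitude |∇z| = √(a² + b²) = √(0.19285 + 0.06972) = 0.51242.
True dip = arctan(0.51242) = 27.1°, dipping toward ESE (azimuth ≈ 121°).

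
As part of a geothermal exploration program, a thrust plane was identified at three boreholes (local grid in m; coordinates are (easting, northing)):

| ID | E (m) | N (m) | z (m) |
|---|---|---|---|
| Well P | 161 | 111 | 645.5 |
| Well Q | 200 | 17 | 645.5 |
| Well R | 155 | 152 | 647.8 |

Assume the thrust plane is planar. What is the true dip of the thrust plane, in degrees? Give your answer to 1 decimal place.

Two edge vectors: Well P→Well Q = (39, -94, 0), Well P→Well R = (-6, 41, 2.3).
Normal n = (Well P→Well Q) × (Well P→Well R) = (-216.2, -89.7, 1035).
So ∂z/∂E = −n_x/n_z = 0.20889 and ∂z/∂N = −n_y/n_z = 0.08667.
Gradient magnitude |∇z| = √(a² + b²) = √(0.04363 + 0.00751) = 0.22615.
True dip = arctan(0.22615) = 12.7°, dipping toward WSW (azimuth ≈ 247°).

12.7°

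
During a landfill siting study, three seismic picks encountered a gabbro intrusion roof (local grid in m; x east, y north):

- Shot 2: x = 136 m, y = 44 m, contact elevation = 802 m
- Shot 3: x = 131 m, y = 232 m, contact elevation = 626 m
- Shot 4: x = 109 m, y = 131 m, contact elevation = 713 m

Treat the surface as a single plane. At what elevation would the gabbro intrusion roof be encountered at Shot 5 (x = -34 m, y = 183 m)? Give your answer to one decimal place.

621.0 m

Let the plane be z = a·x + b·y + c.
Shot 3−Shot 2: −5a + 188b = −176;  Shot 4−Shot 2: −27a + 87b = −89.
Solving gives a = 0.30597, b = −0.92803.
Then c = 802 − a·136 − b·44 = 801.22.
At (-34, 183): z = −10.4 − 169.8 + 801.22 = 621.0 m.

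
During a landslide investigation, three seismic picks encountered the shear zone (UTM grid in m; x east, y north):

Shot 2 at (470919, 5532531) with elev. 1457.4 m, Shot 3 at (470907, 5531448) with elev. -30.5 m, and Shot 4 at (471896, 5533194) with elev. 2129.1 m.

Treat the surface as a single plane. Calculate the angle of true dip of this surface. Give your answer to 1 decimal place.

Two edge vectors: Shot 2→Shot 3 = (-12, -1083, -1487.9), Shot 2→Shot 4 = (977, 663, 671.7).
Normal n = (Shot 2→Shot 3) × (Shot 2→Shot 4) = (259026.6, -1445617.9, 1050135).
So ∂z/∂x = −n_x/n_z = −0.24666 and ∂z/∂y = −n_y/n_z = 1.37660.
Gradient magnitude |∇z| = √(a² + b²) = √(0.06084 + 1.89503) = 1.39853.
True dip = arctan(1.39853) = 54.4°, dipping toward S (azimuth ≈ 170°).

54.4°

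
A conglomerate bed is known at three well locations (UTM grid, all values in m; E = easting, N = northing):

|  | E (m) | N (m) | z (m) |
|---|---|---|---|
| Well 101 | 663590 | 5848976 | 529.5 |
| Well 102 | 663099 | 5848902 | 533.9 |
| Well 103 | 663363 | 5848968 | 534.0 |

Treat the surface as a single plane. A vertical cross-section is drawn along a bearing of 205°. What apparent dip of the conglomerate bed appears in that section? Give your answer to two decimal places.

4.32°

Let the plane be z = a·E + b·N + c.
Well 102−Well 101: −491a − 74b = 4.4;  Well 103−Well 101: −227a − 8b = 4.5.
Solving gives a = −0.02314, b = 0.09407.
Unit vector along 205° is (sin 205°, cos 205°) = (-0.4226, -0.9063).
Slope in that direction = a·(-0.4226) + b·(-0.9063) = −0.07548.
Apparent dip = arctan|0.07548| = 4.32° (true dip is 5.5°, so apparent ≤ true as expected).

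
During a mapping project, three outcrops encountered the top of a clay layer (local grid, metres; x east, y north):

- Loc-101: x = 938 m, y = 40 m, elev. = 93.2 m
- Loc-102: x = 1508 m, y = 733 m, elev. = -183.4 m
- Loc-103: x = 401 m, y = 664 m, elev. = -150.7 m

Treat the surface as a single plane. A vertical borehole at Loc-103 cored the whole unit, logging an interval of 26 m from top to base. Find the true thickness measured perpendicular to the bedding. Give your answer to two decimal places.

24.18 m

Let the plane be z = a·x + b·y + c.
Loc-102−Loc-101: 570a + 693b = −276.6;  Loc-103−Loc-101: −537a + 624b = −243.9.
Solving gives a = −0.00491, b = −0.39509.
|∇z| = √(a²+b²) = 0.39512, so dip δ = arctan(0.39512) = 21.56°.
True thickness = vertical thickness × cos δ = 26 × cos 21.56° = 24.18 m.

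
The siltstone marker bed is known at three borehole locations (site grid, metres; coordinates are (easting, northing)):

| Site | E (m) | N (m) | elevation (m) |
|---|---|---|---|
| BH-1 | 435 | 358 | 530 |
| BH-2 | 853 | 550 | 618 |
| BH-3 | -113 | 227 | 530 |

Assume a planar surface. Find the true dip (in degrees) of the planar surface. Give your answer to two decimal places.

44.50°

Let the plane be z = a·E + b·N + c.
BH-2−BH-1: 418a + 192b = 88;  BH-3−BH-1: −548a − 131b = 0.
Solving gives a = −0.22847, b = 0.95573.
Gradient magnitude |∇z| = √(a² + b²) = √(0.05220 + 0.91341) = 0.98265.
True dip = arctan(0.98265) = 44.50°, dipping toward SSE (azimuth ≈ 167°).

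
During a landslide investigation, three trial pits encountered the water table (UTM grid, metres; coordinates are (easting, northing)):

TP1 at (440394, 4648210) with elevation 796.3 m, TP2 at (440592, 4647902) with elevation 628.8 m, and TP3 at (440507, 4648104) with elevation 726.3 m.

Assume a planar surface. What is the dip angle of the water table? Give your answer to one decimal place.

Two edge vectors: TP1→TP2 = (198, -308, -167.5), TP1→TP3 = (113, -106, -70).
Normal n = (TP1→TP2) × (TP1→TP3) = (3805, -5067.5, 13816).
So ∂z/∂E = −n_x/n_z = −0.27541 and ∂z/∂N = −n_y/n_z = 0.36678.
Gradient magnitude |∇z| = √(a² + b²) = √(0.07585 + 0.13453) = 0.45867.
True dip = arctan(0.45867) = 24.6°, dipping toward SE (azimuth ≈ 143°).

24.6°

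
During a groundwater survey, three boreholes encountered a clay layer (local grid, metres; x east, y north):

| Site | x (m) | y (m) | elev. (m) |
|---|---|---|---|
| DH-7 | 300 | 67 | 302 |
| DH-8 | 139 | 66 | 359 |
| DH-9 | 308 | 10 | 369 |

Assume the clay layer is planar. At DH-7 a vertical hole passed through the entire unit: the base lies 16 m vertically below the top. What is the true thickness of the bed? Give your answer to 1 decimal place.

9.9 m

Two edge vectors: DH-7→DH-8 = (-161, -1, 57), DH-7→DH-9 = (8, -57, 67).
Normal n = (DH-7→DH-8) × (DH-7→DH-9) = (3182, 11243, 9185).
So ∂z/∂x = −n_x/n_z = −0.34643 and ∂z/∂y = −n_y/n_z = −1.22406.
|∇z| = √(a²+b²) = 1.27214, so dip δ = arctan(1.27214) = 51.83°.
True thickness = vertical thickness × cos δ = 16 × cos 51.83° = 9.9 m.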